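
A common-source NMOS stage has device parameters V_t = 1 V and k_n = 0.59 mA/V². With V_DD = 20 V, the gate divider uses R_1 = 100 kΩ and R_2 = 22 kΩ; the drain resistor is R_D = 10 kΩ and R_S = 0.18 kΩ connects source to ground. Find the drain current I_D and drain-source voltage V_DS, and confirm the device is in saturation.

I_D ≈ 1.6 mA, V_DS ≈ 3.8 V

V_G = V_DD·R_2/(R_1+R_2) = 20×22/122 = 3.61 V.
Assume saturation: I_D = (k_n/2)(V_GS − V_t)² with V_GS = V_G − I_D·R_S = 3.61 − 0.18·I_D.
Substituting gives 0.00956·I_D² − 1.28·I_D + 2 = 0, with roots I_D = 1.59 or 132 mA.
The root I_D = 132 mA gives V_GS = -20.2 V ≤ V_t, so take I_D = 1.59 mA.
Then V_GS = 3.32 V and V_DS = V_DD − I_D(R_D+R_S) = 20 − 1.59×10.2 = 3.83 V.
Saturation requires V_DS ≥ V_GS − V_t = 2.32 V; 3.83 ≥ 2.32 ✓.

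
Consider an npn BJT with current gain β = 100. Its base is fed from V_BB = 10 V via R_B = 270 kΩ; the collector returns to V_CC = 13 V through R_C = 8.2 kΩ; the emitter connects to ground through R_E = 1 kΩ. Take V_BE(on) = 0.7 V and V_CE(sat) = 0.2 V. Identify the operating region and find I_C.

Assume active: I_B = (10 − 0.7)/(270 + 101×1) = 0.0251 mA, I_C = β·I_B = 2.51 mA.
Then V_CE = 13 − 2.51×8.2 − 2.53×1 = -10.1 V < 0.2 V — the active assumption fails.
Re-solve with V_CE = 0.2 V. KCL at the emitter: V_E/R_E = (V_BB−0.7−V_E)/R_B + (V_CC−0.2−V_E)/R_C, giving V_E = 1.42 V.
I_C = (V_CC − 0.2 − V_E)/R_C = (12.8 − 1.42)/8.2 = 1.39 mA.
Check: I_B = (9.3 − 1.42)/270 = 0.0292 mA, and β·I_B = 2.92 mA > I_C, confirming saturation.

saturation; I_C ≈ 1.4 mA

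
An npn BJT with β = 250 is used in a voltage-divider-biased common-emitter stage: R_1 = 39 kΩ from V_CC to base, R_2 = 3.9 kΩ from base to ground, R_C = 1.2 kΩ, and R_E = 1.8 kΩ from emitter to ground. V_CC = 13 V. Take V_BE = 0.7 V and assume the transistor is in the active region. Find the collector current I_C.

Thevenize the base divider: V_Th = V_CC·R_2/(R_1+R_2) = 13×3.9/42.9 = 1.18 V, R_Th = R_1‖R_2 = 3.55 kΩ.
Base-emitter loop: V_Th = I_B·R_Th + V_BE + (β+1)I_B·R_E, so I_B = (1.18 − 0.7) / (3.55 + 251×1.8) = 0.00106 mA.
I_C = β·I_B = 250×0.00106 = 0.265 mA, and I_E = (β+1)I_B = 0.266 mA.
V_CE = V_CC − I_C·R_C − I_E·R_E = 13 − 0.265×1.2 − 0.266×1.8 = 12.2 V.
V_CE = 12.2 V > 0.2 V confirms active-region operation.

I_C ≈ 0.26 mA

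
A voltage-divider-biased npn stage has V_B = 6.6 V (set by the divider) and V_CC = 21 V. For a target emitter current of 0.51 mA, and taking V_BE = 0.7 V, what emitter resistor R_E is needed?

V_E = V_B − V_BE = 6.6 − 0.7 = 5.9 V.
R_E = V_E / I_E = 5.9 / 0.51 = 11.6 kΩ.

R_E ≈ 12 kΩ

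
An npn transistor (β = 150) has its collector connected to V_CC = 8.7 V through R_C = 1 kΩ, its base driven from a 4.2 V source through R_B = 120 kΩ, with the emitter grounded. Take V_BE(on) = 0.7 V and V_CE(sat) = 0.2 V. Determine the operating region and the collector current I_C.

Assume active. Base-emitter loop: I_B = (V_BB − V_BE)/R_B = (4.2 − 0.7)/120 = 0.0292 mA.
I_C = β·I_B = 150×0.0292 = 4.38 mA.
V_CE = V_CC − I_C·R_C = 8.7 − 4.38×1 = 4.32 V > V_CE(sat), so the active-region assumption holds.

active; I_C ≈ 4.4 mA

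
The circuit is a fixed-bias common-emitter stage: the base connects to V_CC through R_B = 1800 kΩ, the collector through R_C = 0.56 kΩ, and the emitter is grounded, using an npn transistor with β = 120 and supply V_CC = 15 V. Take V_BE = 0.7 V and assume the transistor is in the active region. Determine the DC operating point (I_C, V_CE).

I_C ≈ 0.95 mA, V_CE ≈ 14 V

Base loop: V_CC = I_B·R_B + V_BE, so I_B = (15 − 0.7)/1800 kΩ = 0.00794 mA.
In the active region I_C = β·I_B = 120 × 0.00794 = 0.953 mA.
Collector loop: V_CE = V_CC − I_C·R_C = 15 − 0.953×0.56 = 14.5 V.
Since V_CE = 14.5 V > V_CE(sat) ≈ 0.2 V, the transistor is in the active region as assumed.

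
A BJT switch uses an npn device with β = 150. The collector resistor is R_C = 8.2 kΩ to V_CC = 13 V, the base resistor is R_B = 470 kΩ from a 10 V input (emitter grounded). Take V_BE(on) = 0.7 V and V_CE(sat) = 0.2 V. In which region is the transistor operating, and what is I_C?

saturation; I_C ≈ 1.6 mA

Assume active: I_B = (10 − 0.7)/470 = 0.0198 mA, giving I_C = β·I_B = 2.97 mA.
But then V_CE = 13 − 2.97×8.2 = -11.3 V < V_CE(sat) = 0.2 V — impossible in the active region.
So the transistor is saturated. With V_CE = 0.2 V, I_C = (V_CC − 0.2)/R_C = 12.8/8.2 = 1.56 mA.
Check: β·I_B = 2.97 mA > I_C = 1.56 mA, confirming saturation.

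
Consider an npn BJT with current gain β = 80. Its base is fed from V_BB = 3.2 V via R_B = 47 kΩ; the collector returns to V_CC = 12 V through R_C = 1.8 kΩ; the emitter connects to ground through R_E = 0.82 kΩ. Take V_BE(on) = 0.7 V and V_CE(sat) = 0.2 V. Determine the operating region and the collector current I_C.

active; I_C ≈ 1.8 mA

Assume active. Base-emitter loop: I_B = (V_BB − V_BE)/(R_B + (β+1)R_E) = (3.2 − 0.7)/(47 + 81×0.82) = 0.022 mA.
I_C = β·I_B = 80×0.022 = 1.76 mA.
V_CE = V_CC − I_C·R_C − I_E·R_E = 12 − 1.76×1.8 − 1.79×0.82 = 7.36 V > V_CE(sat), so the active-region assumption holds.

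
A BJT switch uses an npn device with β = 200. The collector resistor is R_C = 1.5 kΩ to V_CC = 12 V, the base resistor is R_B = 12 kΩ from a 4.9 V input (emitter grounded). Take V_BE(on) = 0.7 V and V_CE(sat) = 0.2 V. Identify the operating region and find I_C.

saturation; I_C ≈ 7.9 mA

Assume active: I_B = (4.9 − 0.7)/12 = 0.35 mA, giving I_C = β·I_B = 70 mA.
But then V_CE = 12 − 70×1.5 = -93 V < V_CE(sat) = 0.2 V — impossible in the active region.
So the transistor is saturated. With V_CE = 0.2 V, I_C = (V_CC − 0.2)/R_C = 11.8/1.5 = 7.87 mA.
Check: β·I_B = 70 mA > I_C = 7.87 mA, confirming saturation.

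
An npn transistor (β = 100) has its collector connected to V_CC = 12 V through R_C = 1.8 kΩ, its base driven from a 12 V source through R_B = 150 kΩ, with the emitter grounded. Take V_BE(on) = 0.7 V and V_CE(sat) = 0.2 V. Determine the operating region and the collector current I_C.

saturation; I_C ≈ 6.6 mA

Assume active: I_B = (12 − 0.7)/150 = 0.0753 mA, giving I_C = β·I_B = 7.53 mA.
But then V_CE = 12 − 7.53×1.8 = -1.56 V < V_CE(sat) = 0.2 V — impossible in the active region.
So the transistor is saturated. With V_CE = 0.2 V, I_C = (V_CC − 0.2)/R_C = 11.8/1.8 = 6.56 mA.
Check: β·I_B = 7.53 mA > I_C = 6.56 mA, confirming saturation.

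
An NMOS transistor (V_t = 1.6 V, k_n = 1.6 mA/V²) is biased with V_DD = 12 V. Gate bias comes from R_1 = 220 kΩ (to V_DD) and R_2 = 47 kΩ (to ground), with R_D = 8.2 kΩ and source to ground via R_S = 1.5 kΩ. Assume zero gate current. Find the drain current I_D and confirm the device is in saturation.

I_D ≈ 0.1 mA

V_G = V_DD·R_2/(R_1+R_2) = 12×47/267 = 2.11 V.
Assume saturation: I_D = (k_n/2)(V_GS − V_t)² with V_GS = V_G − I_D·R_S = 2.11 − 1.5·I_D.
Substituting gives 1.8·I_D² − 2.23·I_D + 0.21 = 0, with roots I_D = 0.103 or 1.14 mA.
The root I_D = 1.14 mA gives V_GS = 0.408 V ≤ V_t, so take I_D = 0.103 mA.
Then V_GS = 1.96 V and V_DS = V_DD − I_D(R_D+R_S) = 12 − 0.103×9.7 = 11 V.
Saturation requires V_DS ≥ V_GS − V_t = 0.358 V; 11 ≥ 0.358 ✓.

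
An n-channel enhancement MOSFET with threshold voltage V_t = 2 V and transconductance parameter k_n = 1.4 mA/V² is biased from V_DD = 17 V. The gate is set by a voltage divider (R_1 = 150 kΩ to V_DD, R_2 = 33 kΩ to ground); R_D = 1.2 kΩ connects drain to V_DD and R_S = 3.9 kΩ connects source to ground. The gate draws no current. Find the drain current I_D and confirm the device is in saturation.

V_G = V_DD·R_2/(R_1+R_2) = 17×33/183 = 3.07 V.
Assume saturation: I_D = (k_n/2)(V_GS − V_t)² with V_GS = V_G − I_D·R_S = 3.07 − 3.9·I_D.
Substituting gives 10.6·I_D² − 6.82·I_D + 0.795 = 0, with roots I_D = 0.153 or 0.487 mA.
The root I_D = 0.487 mA gives V_GS = 1.17 V ≤ V_t, so take I_D = 0.153 mA.
Then V_GS = 2.47 V and V_DS = V_DD − I_D(R_D+R_S) = 17 − 0.153×5.1 = 16.2 V.
Saturation requires V_DS ≥ V_GS − V_t = 0.468 V; 16.2 ≥ 0.468 ✓.

I_D ≈ 0.15 mA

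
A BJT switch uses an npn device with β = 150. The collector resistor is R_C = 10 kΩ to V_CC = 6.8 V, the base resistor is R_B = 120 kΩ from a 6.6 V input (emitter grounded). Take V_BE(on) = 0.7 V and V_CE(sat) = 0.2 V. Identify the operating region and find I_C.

Assume active: I_B = (6.6 − 0.7)/120 = 0.0492 mA, giving I_C = β·I_B = 7.38 mA.
But then V_CE = 6.8 − 7.38×10 = -67 V < V_CE(sat) = 0.2 V — impossible in the active region.
So the transistor is saturated. With V_CE = 0.2 V, I_C = (V_CC − 0.2)/R_C = 6.6/10 = 0.66 mA.
Check: β·I_B = 7.38 mA > I_C = 0.66 mA, confirming saturation.

saturation; I_C ≈ 0.66 mA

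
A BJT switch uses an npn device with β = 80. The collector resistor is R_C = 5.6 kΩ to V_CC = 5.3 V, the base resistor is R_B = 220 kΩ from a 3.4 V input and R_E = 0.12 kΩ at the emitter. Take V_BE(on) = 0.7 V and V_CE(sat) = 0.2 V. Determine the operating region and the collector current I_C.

saturation; I_C ≈ 0.89 mA

Assume active: I_B = (3.4 − 0.7)/(220 + 81×0.12) = 0.0118 mA, I_C = β·I_B = 0.94 mA.
Then V_CE = 5.3 − 0.94×5.6 − 0.952×0.12 = -0.0798 V < 0.2 V — the active assumption fails.
Re-solve with V_CE = 0.2 V. KCL at the emitter: V_E/R_E = (V_BB−0.7−V_E)/R_B + (V_CC−0.2−V_E)/R_C, giving V_E = 0.108 V.
I_C = (V_CC − 0.2 − V_E)/R_C = (5.1 − 0.108)/5.6 = 0.891 mA.
Check: I_B = (2.7 − 0.108)/220 = 0.0118 mA, and β·I_B = 0.942 mA > I_C, confirming saturation.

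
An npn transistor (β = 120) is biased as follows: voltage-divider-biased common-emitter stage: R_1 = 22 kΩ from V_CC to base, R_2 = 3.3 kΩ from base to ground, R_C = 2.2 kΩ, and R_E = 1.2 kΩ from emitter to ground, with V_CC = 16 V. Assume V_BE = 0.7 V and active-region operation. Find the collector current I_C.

I_C ≈ 1.1 mA

Thevenize the base divider: V_Th = V_CC·R_2/(R_1+R_2) = 16×3.3/25.3 = 2.09 V, R_Th = R_1‖R_2 = 2.87 kΩ.
Base-emitter loop: V_Th = I_B·R_Th + V_BE + (β+1)I_B·R_E, so I_B = (2.09 − 0.7) / (2.87 + 121×1.2) = 0.00937 mA.
I_C = β·I_B = 120×0.00937 = 1.12 mA, and I_E = (β+1)I_B = 1.13 mA.
V_CE = V_CC − I_C·R_C − I_E·R_E = 16 − 1.12×2.2 − 1.13×1.2 = 12.2 V.
V_CE = 12.2 V > 0.2 V confirms active-region operation.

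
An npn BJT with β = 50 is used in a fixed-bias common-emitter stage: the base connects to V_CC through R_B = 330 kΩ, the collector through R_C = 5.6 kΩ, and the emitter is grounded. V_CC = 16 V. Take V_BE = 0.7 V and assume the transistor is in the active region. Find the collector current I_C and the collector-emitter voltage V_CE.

I_C ≈ 2.3 mA, V_CE ≈ 3 V

Base loop: V_CC = I_B·R_B + V_BE, so I_B = (16 − 0.7)/330 kΩ = 0.0464 mA.
In the active region I_C = β·I_B = 50 × 0.0464 = 2.32 mA.
Collector loop: V_CE = V_CC − I_C·R_C = 16 − 2.32×5.6 = 3.02 V.
Since V_CE = 3.02 V > V_CE(sat) ≈ 0.2 V, the transistor is in the active region as assumed.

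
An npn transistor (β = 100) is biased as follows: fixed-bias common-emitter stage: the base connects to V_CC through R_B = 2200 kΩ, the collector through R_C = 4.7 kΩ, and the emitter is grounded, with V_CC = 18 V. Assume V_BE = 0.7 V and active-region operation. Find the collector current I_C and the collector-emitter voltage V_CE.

I_C ≈ 0.79 mA, V_CE ≈ 14 V

Base loop: V_CC = I_B·R_B + V_BE, so I_B = (18 − 0.7)/2200 kΩ = 0.00786 mA.
In the active region I_C = β·I_B = 100 × 0.00786 = 0.786 mA.
Collector loop: V_CE = V_CC − I_C·R_C = 18 − 0.786×4.7 = 14.3 V.
Since V_CE = 14.3 V > V_CE(sat) ≈ 0.2 V, the transistor is in the active region as assumed.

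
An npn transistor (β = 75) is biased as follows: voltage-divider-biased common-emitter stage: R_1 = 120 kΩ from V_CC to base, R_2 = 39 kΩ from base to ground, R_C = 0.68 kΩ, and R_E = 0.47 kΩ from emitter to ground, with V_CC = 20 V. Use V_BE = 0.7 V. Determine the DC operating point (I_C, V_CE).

I_C ≈ 4.8 mA, V_CE ≈ 14 V

Thevenize the base divider: V_Th = V_CC·R_2/(R_1+R_2) = 20×39/159 = 4.91 V, R_Th = R_1‖R_2 = 29.4 kΩ.
Base-emitter loop: V_Th = I_B·R_Th + V_BE + (β+1)I_B·R_E, so I_B = (4.91 − 0.7) / (29.4 + 76×0.47) = 0.0645 mA.
I_C = β·I_B = 75×0.0645 = 4.84 mA, and I_E = (β+1)I_B = 4.91 mA.
V_CE = V_CC − I_C·R_C − I_E·R_E = 20 − 4.84×0.68 − 4.91×0.47 = 14.4 V.
V_CE = 14.4 V > 0.2 V confirms active-region operation.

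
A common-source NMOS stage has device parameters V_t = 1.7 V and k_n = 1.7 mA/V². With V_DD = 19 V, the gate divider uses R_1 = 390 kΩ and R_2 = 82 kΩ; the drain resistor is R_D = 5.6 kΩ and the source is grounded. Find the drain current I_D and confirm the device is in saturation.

V_G = V_DD·R_2/(R_1+R_2) = 19×82/472 = 3.3 V. With the source grounded, V_GS = V_G = 3.3 V.
Assume saturation: I_D = (k_n/2)(V_GS − V_t)² = (1.7/2)×(3.3 − 1.7)² = 0.85×1.6² = 2.18 mA.
V_DS = V_DD − I_D·R_D = 19 − 2.18×5.6 = 6.8 V.
Saturation requires V_DS ≥ V_GS − V_t = 1.6 V; 6.8 ≥ 1.6 ✓.

I_D ≈ 2.2 mA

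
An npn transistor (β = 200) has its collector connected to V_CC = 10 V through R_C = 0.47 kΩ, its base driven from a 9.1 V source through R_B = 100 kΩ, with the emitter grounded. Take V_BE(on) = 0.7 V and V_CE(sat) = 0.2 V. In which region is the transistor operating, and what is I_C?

active; I_C ≈ 17 mA

Assume active. Base-emitter loop: I_B = (V_BB − V_BE)/R_B = (9.1 − 0.7)/100 = 0.084 mA.
I_C = β·I_B = 200×0.084 = 16.8 mA.
V_CE = V_CC − I_C·R_C = 10 − 16.8×0.47 = 2.1 V > V_CE(sat), so the active-region assumption holds.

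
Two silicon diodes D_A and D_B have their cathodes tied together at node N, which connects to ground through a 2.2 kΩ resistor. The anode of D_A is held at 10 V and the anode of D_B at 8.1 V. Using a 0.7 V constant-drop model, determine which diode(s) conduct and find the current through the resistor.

Only D_A conducts; I_R ≈ 4.2 mA

Assume both conduct. Then node N would need to be at both 10−0.7 = 9.3 V and 8.1−0.7 = 7.4 V, which is impossible.
Assume only D_A conducts: V_N = 10 − 0.7 = 9.3 V, so I_R = 9.3/2.2 = 4.23 mA.
Check D_B: its anode-to-cathode voltage is 8.1 − 9.3 = -1.2 V < 0.7 V, so it is off. The assumption is consistent.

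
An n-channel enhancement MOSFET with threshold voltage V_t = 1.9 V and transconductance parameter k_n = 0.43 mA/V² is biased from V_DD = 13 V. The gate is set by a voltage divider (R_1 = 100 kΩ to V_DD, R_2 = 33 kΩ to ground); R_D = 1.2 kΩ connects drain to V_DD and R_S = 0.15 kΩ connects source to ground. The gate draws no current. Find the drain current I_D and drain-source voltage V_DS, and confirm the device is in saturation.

I_D ≈ 0.35 mA, V_DS ≈ 13 V

V_G = V_DD·R_2/(R_1+R_2) = 13×33/133 = 3.23 V.
Assume saturation: I_D = (k_n/2)(V_GS − V_t)² with V_GS = V_G − I_D·R_S = 3.23 − 0.15·I_D.
Substituting gives 0.00484·I_D² − 1.09·I_D + 0.378 = 0, with roots I_D = 0.349 or 224 mA.
The root I_D = 224 mA gives V_GS = -30.4 V ≤ V_t, so take I_D = 0.349 mA.
Then V_GS = 3.17 V and V_DS = V_DD − I_D(R_D+R_S) = 13 − 0.349×1.35 = 12.5 V.
Saturation requires V_DS ≥ V_GS − V_t = 1.27 V; 12.5 ≥ 1.27 ✓.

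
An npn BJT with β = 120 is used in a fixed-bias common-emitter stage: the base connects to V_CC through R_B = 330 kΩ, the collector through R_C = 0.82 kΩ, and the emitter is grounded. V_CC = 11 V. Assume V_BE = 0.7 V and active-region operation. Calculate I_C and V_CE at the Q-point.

I_C ≈ 3.7 mA, V_CE ≈ 7.9 V

Base loop: V_CC = I_B·R_B + V_BE, so I_B = (11 − 0.7)/330 kΩ = 0.0312 mA.
In the active region I_C = β·I_B = 120 × 0.0312 = 3.75 mA.
Collector loop: V_CE = V_CC − I_C·R_C = 11 − 3.75×0.82 = 7.93 V.
Since V_CE = 7.93 V > V_CE(sat) ≈ 0.2 V, the transistor is in the active region as assumed.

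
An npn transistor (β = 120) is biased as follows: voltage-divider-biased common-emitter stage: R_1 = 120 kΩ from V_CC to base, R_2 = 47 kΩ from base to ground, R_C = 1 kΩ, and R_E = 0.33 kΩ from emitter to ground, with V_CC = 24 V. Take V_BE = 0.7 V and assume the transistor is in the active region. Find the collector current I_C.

I_C ≈ 9.9 mA

Thevenize the base divider: V_Th = V_CC·R_2/(R_1+R_2) = 24×47/167 = 6.75 V, R_Th = R_1‖R_2 = 33.8 kΩ.
Base-emitter loop: V_Th = I_B·R_Th + V_BE + (β+1)I_B·R_E, so I_B = (6.75 − 0.7) / (33.8 + 121×0.33) = 0.0821 mA.
I_C = β·I_B = 120×0.0821 = 9.86 mA, and I_E = (β+1)I_B = 9.94 mA.
V_CE = V_CC − I_C·R_C − I_E·R_E = 24 − 9.86×1 − 9.94×0.33 = 10.9 V.
V_CE = 10.9 V > 0.2 V confirms active-region operation.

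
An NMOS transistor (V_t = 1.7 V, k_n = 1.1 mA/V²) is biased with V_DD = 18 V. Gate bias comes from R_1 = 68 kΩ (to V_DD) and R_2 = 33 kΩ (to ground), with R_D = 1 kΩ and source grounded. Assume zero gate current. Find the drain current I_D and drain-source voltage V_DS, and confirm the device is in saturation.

V_G = V_DD·R_2/(R_1+R_2) = 18×33/101 = 5.88 V. With the source grounded, V_GS = V_G = 5.88 V.
Assume saturation: I_D = (k_n/2)(V_GS − V_t)² = (1.1/2)×(5.88 − 1.7)² = 0.55×4.18² = 9.62 mA.
V_DS = V_DD − I_D·R_D = 18 − 9.62×1 = 8.38 V.
Saturation requires V_DS ≥ V_GS − V_t = 4.18 V; 8.38 ≥ 4.18 ✓.

I_D ≈ 9.6 mA, V_DS ≈ 8.4 V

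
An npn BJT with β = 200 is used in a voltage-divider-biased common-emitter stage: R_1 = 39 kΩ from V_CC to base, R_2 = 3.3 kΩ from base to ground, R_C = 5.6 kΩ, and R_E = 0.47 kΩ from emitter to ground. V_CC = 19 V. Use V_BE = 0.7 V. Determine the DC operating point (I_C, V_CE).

I_C ≈ 1.6 mA, V_CE ≈ 9.3 V

Thevenize the base divider: V_Th = V_CC·R_2/(R_1+R_2) = 19×3.3/42.3 = 1.48 V, R_Th = R_1‖R_2 = 3.04 kΩ.
Base-emitter loop: V_Th = I_B·R_Th + V_BE + (β+1)I_B·R_E, so I_B = (1.48 − 0.7) / (3.04 + 201×0.47) = 0.00802 mA.
I_C = β·I_B = 200×0.00802 = 1.6 mA, and I_E = (β+1)I_B = 1.61 mA.
V_CE = V_CC − I_C·R_C − I_E·R_E = 19 − 1.6×5.6 − 1.61×0.47 = 9.26 V.
V_CE = 9.26 V > 0.2 V confirms active-region operation.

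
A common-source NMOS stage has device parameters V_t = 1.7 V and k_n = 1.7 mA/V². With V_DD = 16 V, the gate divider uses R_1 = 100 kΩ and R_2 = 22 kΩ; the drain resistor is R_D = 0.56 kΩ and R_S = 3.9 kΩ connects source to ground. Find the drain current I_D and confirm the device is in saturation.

V_G = V_DD·R_2/(R_1+R_2) = 16×22/122 = 2.89 V.
Assume saturation: I_D = (k_n/2)(V_GS − V_t)² with V_GS = V_G − I_D·R_S = 2.89 − 3.9·I_D.
Substituting gives 12.9·I_D² − 8.86·I_D + 1.19 = 0, with roots I_D = 0.184 or 0.501 mA.
The root I_D = 0.501 mA gives V_GS = 0.932 V ≤ V_t, so take I_D = 0.184 mA.
Then V_GS = 2.17 V and V_DS = V_DD − I_D(R_D+R_S) = 16 − 0.184×4.46 = 15.2 V.
Saturation requires V_DS ≥ V_GS − V_t = 0.466 V; 15.2 ≥ 0.466 ✓.

I_D ≈ 0.18 mA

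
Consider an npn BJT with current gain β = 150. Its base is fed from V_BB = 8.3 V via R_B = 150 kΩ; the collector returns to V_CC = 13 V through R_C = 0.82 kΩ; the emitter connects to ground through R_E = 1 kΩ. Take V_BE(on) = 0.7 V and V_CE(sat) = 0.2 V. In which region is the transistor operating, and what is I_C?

active; I_C ≈ 3.8 mA

Assume active. Base-emitter loop: I_B = (V_BB − V_BE)/(R_B + (β+1)R_E) = (8.3 − 0.7)/(150 + 151×1) = 0.0252 mA.
I_C = β·I_B = 150×0.0252 = 3.79 mA.
V_CE = V_CC − I_C·R_C − I_E·R_E = 13 − 3.79×0.82 − 3.81×1 = 6.08 V > V_CE(sat), so the active-region assumption holds.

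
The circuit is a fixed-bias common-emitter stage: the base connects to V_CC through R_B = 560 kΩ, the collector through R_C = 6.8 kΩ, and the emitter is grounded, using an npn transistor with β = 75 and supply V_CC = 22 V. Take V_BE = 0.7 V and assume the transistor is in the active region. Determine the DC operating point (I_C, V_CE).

I_C ≈ 2.9 mA, V_CE ≈ 2.6 V

Base loop: V_CC = I_B·R_B + V_BE, so I_B = (22 − 0.7)/560 kΩ = 0.038 mA.
In the active region I_C = β·I_B = 75 × 0.038 = 2.85 mA.
Collector loop: V_CE = V_CC − I_C·R_C = 22 − 2.85×6.8 = 2.6 V.
Since V_CE = 2.6 V > V_CE(sat) ≈ 0.2 V, the transistor is in the active region as assumed.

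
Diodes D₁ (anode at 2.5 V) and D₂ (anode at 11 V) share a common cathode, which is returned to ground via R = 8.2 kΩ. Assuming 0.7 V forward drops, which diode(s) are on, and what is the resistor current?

Assume both conduct. Then node N would need to be at both 2.5−0.7 = 1.8 V and 11−0.7 = 10.3 V, which is impossible.
Assume only D₂ conducts: V_N = 11 − 0.7 = 10.3 V, so I_R = 10.3/8.2 = 1.26 mA.
Check D₁: its anode-to-cathode voltage is 2.5 − 10.3 = -7.8 V < 0.7 V, so it is off. The assumption is consistent.

Only D₂ conducts; I_R ≈ 1.3 mA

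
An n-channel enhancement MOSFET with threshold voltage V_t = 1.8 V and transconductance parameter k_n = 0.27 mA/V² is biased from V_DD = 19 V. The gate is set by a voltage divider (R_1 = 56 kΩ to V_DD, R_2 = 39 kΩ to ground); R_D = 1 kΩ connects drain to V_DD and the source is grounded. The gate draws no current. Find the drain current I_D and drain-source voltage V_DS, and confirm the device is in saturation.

V_G = V_DD·R_2/(R_1+R_2) = 19×39/95 = 7.8 V. With the source grounded, V_GS = V_G = 7.8 V.
Assume saturation: I_D = (k_n/2)(V_GS − V_t)² = (0.27/2)×(7.8 − 1.8)² = 0.135×6² = 4.86 mA.
V_DS = V_DD − I_D·R_D = 19 − 4.86×1 = 14.1 V.
Saturation requires V_DS ≥ V_GS − V_t = 6 V; 14.1 ≥ 6 ✓.

I_D ≈ 4.9 mA, V_DS ≈ 14 V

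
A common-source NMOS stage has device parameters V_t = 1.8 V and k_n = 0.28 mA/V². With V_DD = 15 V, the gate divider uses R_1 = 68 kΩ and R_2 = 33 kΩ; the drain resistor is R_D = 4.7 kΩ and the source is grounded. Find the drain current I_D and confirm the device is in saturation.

I_D ≈ 1.3 mA

V_G = V_DD·R_2/(R_1+R_2) = 15×33/101 = 4.9 V. With the source grounded, V_GS = V_G = 4.9 V.
Assume saturation: I_D = (k_n/2)(V_GS − V_t)² = (0.28/2)×(4.9 − 1.8)² = 0.14×3.1² = 1.35 mA.
V_DS = V_DD − I_D·R_D = 15 − 1.35×4.7 = 8.67 V.
Saturation requires V_DS ≥ V_GS − V_t = 3.1 V; 8.67 ≥ 3.1 ✓.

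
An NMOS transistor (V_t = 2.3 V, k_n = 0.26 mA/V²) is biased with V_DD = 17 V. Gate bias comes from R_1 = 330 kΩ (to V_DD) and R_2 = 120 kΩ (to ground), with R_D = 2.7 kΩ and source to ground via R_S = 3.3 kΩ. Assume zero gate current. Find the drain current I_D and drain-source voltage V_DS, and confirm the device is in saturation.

V_G = V_DD·R_2/(R_1+R_2) = 17×120/450 = 4.53 V.
Assume saturation: I_D = (k_n/2)(V_GS − V_t)² with V_GS = V_G − I_D·R_S = 4.53 − 3.3·I_D.
Substituting gives 1.42·I_D² − 2.92·I_D + 0.648 = 0, with roots I_D = 0.254 or 1.81 mA.
The root I_D = 1.81 mA gives V_GS = -1.43 V ≤ V_t, so take I_D = 0.254 mA.
Then V_GS = 3.7 V and V_DS = V_DD − I_D(R_D+R_S) = 17 − 0.254×6 = 15.5 V.
Saturation requires V_DS ≥ V_GS − V_t = 1.4 V; 15.5 ≥ 1.4 ✓.

I_D ≈ 0.25 mA, V_DS ≈ 15 V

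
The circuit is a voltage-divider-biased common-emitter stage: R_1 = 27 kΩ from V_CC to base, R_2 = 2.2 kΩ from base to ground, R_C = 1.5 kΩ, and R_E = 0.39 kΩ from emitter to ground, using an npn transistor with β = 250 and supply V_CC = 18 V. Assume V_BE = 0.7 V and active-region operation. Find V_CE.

Thevenize the base divider: V_Th = V_CC·R_2/(R_1+R_2) = 18×2.2/29.2 = 1.36 V, R_Th = R_1‖R_2 = 2.03 kΩ.
Base-emitter loop: V_Th = I_B·R_Th + V_BE + (β+1)I_B·R_E, so I_B = (1.36 − 0.7) / (2.03 + 251×0.39) = 0.00657 mA.
I_C = β·I_B = 250×0.00657 = 1.64 mA, and I_E = (β+1)I_B = 1.65 mA.
V_CE = V_CC − I_C·R_C − I_E·R_E = 18 − 1.64×1.5 − 1.65×0.39 = 14.9 V.
V_CE = 14.9 V > 0.2 V confirms active-region operation.

V_CE ≈ 15 V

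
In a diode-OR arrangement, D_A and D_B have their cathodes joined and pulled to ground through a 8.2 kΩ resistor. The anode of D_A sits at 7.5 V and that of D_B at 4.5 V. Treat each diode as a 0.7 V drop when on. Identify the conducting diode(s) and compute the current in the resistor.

Only D_A conducts; I_R ≈ 0.83 mA

Assume both conduct. Then node N would need to be at both 7.5−0.7 = 6.8 V and 4.5−0.7 = 3.8 V, which is impossible.
Assume only D_A conducts: V_N = 7.5 − 0.7 = 6.8 V, so I_R = 6.8/8.2 = 0.829 mA.
Check D_B: its anode-to-cathode voltage is 4.5 − 6.8 = -2.3 V < 0.7 V, so it is off. The assumption is consistent.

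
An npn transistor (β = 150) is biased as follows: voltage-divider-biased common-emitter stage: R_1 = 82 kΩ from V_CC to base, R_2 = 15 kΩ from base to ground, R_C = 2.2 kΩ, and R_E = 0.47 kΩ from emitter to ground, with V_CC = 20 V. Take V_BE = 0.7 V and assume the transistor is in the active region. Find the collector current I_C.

Thevenize the base divider: V_Th = V_CC·R_2/(R_1+R_2) = 20×15/97 = 3.09 V, R_Th = R_1‖R_2 = 12.7 kΩ.
Base-emitter loop: V_Th = I_B·R_Th + V_BE + (β+1)I_B·R_E, so I_B = (3.09 − 0.7) / (12.7 + 151×0.47) = 0.0286 mA.
I_C = β·I_B = 150×0.0286 = 4.29 mA, and I_E = (β+1)I_B = 4.32 mA.
V_CE = V_CC − I_C·R_C − I_E·R_E = 20 − 4.29×2.2 − 4.32×0.47 = 8.53 V.
V_CE = 8.53 V > 0.2 V confirms active-region operation.

I_C ≈ 4.3 mA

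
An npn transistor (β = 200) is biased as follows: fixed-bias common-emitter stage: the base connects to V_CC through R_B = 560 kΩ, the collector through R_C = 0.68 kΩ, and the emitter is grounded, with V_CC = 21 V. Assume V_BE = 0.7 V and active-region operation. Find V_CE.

V_CE ≈ 16 V

Base loop: V_CC = I_B·R_B + V_BE, so I_B = (21 − 0.7)/560 kΩ = 0.0363 mA.
In the active region I_C = β·I_B = 200 × 0.0363 = 7.25 mA.
Collector loop: V_CE = V_CC − I_C·R_C = 21 − 7.25×0.68 = 16.1 V.
Since V_CE = 16.1 V > V_CE(sat) ≈ 0.2 V, the transistor is in the active region as assumed.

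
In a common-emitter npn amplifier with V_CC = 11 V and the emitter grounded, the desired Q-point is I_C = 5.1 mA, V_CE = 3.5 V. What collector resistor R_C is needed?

R_C ≈ 1.5 kΩ

Collector loop: V_CC = I_C·R_C + V_CE.
R_C = (V_CC − V_CE)/I_C = (11 − 3.5)/5.1 = 1.47 kΩ.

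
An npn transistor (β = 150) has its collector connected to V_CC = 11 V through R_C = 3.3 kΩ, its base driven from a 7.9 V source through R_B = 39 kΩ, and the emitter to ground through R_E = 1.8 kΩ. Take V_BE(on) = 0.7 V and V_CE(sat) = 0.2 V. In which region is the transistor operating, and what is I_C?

saturation; I_C ≈ 2.1 mA

Assume active: I_B = (7.9 − 0.7)/(39 + 151×1.8) = 0.0232 mA, I_C = β·I_B = 3.47 mA.
Then V_CE = 11 − 3.47×3.3 − 3.5×1.8 = -6.76 V < 0.2 V — the active assumption fails.
Re-solve with V_CE = 0.2 V. KCL at the emitter: V_E/R_E = (V_BB−0.7−V_E)/R_B + (V_CC−0.2−V_E)/R_C, giving V_E = 3.91 V.
I_C = (V_CC − 0.2 − V_E)/R_C = (10.8 − 3.91)/3.3 = 2.09 mA.
Check: I_B = (7.2 − 3.91)/39 = 0.0844 mA, and β·I_B = 12.7 mA > I_C, confirming saturation.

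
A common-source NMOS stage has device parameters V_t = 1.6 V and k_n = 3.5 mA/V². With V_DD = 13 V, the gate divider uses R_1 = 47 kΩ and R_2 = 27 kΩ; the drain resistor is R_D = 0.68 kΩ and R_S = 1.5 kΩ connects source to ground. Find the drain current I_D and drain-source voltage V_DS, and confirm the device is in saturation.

I_D ≈ 1.5 mA, V_DS ≈ 9.8 V

V_G = V_DD·R_2/(R_1+R_2) = 13×27/74 = 4.74 V.
Assume saturation: I_D = (k_n/2)(V_GS − V_t)² with V_GS = V_G − I_D·R_S = 4.74 − 1.5·I_D.
Substituting gives 3.94·I_D² − 17.5·I_D + 17.3 = 0, with roots I_D = 1.48 or 2.96 mA.
The root I_D = 2.96 mA gives V_GS = 0.299 V ≤ V_t, so take I_D = 1.48 mA.
Then V_GS = 2.52 V and V_DS = V_DD − I_D(R_D+R_S) = 13 − 1.48×2.18 = 9.77 V.
Saturation requires V_DS ≥ V_GS − V_t = 0.92 V; 9.77 ≥ 0.92 ✓.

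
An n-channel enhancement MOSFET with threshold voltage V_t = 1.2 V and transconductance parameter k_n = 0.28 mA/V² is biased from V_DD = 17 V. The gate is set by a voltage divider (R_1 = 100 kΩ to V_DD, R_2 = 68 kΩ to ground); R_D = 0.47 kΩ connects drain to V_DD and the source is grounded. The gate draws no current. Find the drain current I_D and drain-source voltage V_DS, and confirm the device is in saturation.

I_D ≈ 4.5 mA, V_DS ≈ 15 V

V_G = V_DD·R_2/(R_1+R_2) = 17×68/168 = 6.88 V. With the source grounded, V_GS = V_G = 6.88 V.
Assume saturation: I_D = (k_n/2)(V_GS − V_t)² = (0.28/2)×(6.88 − 1.2)² = 0.14×5.68² = 4.52 mA.
V_DS = V_DD − I_D·R_D = 17 − 4.52×0.47 = 14.9 V.
Saturation requires V_DS ≥ V_GS − V_t = 5.68 V; 14.9 ≥ 5.68 ✓.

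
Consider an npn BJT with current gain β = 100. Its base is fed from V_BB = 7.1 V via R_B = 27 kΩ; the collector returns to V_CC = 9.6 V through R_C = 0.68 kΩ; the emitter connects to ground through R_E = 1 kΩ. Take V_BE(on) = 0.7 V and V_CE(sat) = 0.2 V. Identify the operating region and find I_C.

Assume active. Base-emitter loop: I_B = (V_BB − V_BE)/(R_B + (β+1)R_E) = (7.1 − 0.7)/(27 + 101×1) = 0.05 mA.
I_C = β·I_B = 100×0.05 = 5 mA.
V_CE = V_CC − I_C·R_C − I_E·R_E = 9.6 − 5×0.68 − 5.05×1 = 1.15 V > V_CE(sat), so the active-region assumption holds.

active; I_C ≈ 5 mA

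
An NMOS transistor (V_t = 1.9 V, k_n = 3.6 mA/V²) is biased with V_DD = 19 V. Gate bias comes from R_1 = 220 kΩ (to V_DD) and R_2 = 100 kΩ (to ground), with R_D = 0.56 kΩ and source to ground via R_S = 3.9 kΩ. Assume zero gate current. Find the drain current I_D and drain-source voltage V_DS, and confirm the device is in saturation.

V_G = V_DD·R_2/(R_1+R_2) = 19×100/320 = 5.94 V.
Assume saturation: I_D = (k_n/2)(V_GS − V_t)² with V_GS = V_G − I_D·R_S = 5.94 − 3.9·I_D.
Substituting gives 27.4·I_D² − 57.7·I_D + 29.3 = 0, with roots I_D = 0.858 or 1.25 mA.
The root I_D = 1.25 mA gives V_GS = 1.07 V ≤ V_t, so take I_D = 0.858 mA.
Then V_GS = 2.59 V and V_DS = V_DD − I_D(R_D+R_S) = 19 − 0.858×4.46 = 15.2 V.
Saturation requires V_DS ≥ V_GS − V_t = 0.69 V; 15.2 ≥ 0.69 ✓.

I_D ≈ 0.86 mA, V_DS ≈ 15 V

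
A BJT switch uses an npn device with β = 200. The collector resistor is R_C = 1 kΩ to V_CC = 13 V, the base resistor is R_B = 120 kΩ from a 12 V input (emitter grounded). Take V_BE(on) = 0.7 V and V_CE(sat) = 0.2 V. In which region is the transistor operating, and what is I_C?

Assume active: I_B = (12 − 0.7)/120 = 0.0942 mA, giving I_C = β·I_B = 18.8 mA.
But then V_CE = 13 − 18.8×1 = -5.83 V < V_CE(sat) = 0.2 V — impossible in the active region.
So the transistor is saturated. With V_CE = 0.2 V, I_C = (V_CC − 0.2)/R_C = 12.8/1 = 12.8 mA.
Check: β·I_B = 18.8 mA > I_C = 12.8 mA, confirming saturation.

saturation; I_C ≈ 13 mA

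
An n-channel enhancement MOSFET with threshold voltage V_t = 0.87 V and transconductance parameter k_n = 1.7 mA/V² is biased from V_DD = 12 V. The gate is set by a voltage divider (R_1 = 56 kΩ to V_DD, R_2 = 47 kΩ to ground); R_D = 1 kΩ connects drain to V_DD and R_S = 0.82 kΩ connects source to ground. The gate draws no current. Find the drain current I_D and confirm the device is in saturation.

V_G = V_DD·R_2/(R_1+R_2) = 12×47/103 = 5.48 V.
Assume saturation: I_D = (k_n/2)(V_GS − V_t)² with V_GS = V_G − I_D·R_S = 5.48 − 0.82·I_D.
Substituting gives 0.572·I_D² − 7.42·I_D + 18 = 0, with roots I_D = 3.24 or 9.75 mA.
The root I_D = 9.75 mA gives V_GS = -2.52 V ≤ V_t, so take I_D = 3.24 mA.
Then V_GS = 2.82 V and V_DS = V_DD − I_D(R_D+R_S) = 12 − 3.24×1.82 = 6.11 V.
Saturation requires V_DS ≥ V_GS − V_t = 1.95 V; 6.11 ≥ 1.95 ✓.

I_D ≈ 3.2 mA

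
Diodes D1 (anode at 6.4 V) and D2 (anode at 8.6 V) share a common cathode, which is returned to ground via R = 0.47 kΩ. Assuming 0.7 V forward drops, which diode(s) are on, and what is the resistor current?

Only D2 conducts; I_R ≈ 17 mA

Assume both conduct. Then node N would need to be at both 6.4−0.7 = 5.7 V and 8.6−0.7 = 7.9 V, which is impossible.
Assume only D2 conducts: V_N = 8.6 − 0.7 = 7.9 V, so I_R = 7.9/0.47 = 16.8 mA.
Check D1: its anode-to-cathode voltage is 6.4 − 7.9 = -1.5 V < 0.7 V, so it is off. The assumption is consistent.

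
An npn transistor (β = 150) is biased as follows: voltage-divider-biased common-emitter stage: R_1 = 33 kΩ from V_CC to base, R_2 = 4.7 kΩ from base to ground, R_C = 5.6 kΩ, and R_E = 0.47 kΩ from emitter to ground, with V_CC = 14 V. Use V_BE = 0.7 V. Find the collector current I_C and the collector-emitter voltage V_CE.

I_C ≈ 2.1 mA, V_CE ≈ 1.3 V

Thevenize the base divider: V_Th = V_CC·R_2/(R_1+R_2) = 14×4.7/37.7 = 1.75 V, R_Th = R_1‖R_2 = 4.11 kΩ.
Base-emitter loop: V_Th = I_B·R_Th + V_BE + (β+1)I_B·R_E, so I_B = (1.75 − 0.7) / (4.11 + 151×0.47) = 0.0139 mA.
I_C = β·I_B = 150×0.0139 = 2.09 mA, and I_E = (β+1)I_B = 2.1 mA.
V_CE = V_CC − I_C·R_C − I_E·R_E = 14 − 2.09×5.6 − 2.1×0.47 = 1.32 V.
V_CE = 1.32 V > 0.2 V confirms active-region operation.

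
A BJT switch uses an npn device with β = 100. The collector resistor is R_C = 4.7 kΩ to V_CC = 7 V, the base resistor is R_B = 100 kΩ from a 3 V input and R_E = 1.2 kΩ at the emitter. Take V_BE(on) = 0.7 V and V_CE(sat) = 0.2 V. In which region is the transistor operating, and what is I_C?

Assume active. Base-emitter loop: I_B = (V_BB − V_BE)/(R_B + (β+1)R_E) = (3 − 0.7)/(100 + 101×1.2) = 0.0104 mA.
I_C = β·I_B = 100×0.0104 = 1.04 mA.
V_CE = V_CC − I_C·R_C − I_E·R_E = 7 − 1.04×4.7 − 1.05×1.2 = 0.853 V > V_CE(sat), so the active-region assumption holds.

active; I_C ≈ 1 mA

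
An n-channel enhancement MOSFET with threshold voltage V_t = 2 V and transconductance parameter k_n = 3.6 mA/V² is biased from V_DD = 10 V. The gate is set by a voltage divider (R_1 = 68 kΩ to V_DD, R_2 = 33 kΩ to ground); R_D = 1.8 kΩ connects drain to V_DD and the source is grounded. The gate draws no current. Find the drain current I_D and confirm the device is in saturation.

I_D ≈ 2.9 mA

V_G = V_DD·R_2/(R_1+R_2) = 10×33/101 = 3.27 V. With the source grounded, V_GS = V_G = 3.27 V.
Assume saturation: I_D = (k_n/2)(V_GS − V_t)² = (3.6/2)×(3.27 − 2)² = 1.8×1.27² = 2.89 mA.
V_DS = V_DD − I_D·R_D = 10 − 2.89×1.8 = 4.8 V.
Saturation requires V_DS ≥ V_GS − V_t = 1.27 V; 4.8 ≥ 1.27 ✓.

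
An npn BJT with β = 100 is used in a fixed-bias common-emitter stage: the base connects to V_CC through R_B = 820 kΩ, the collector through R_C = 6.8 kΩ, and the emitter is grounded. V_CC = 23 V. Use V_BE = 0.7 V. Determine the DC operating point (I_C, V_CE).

Base loop: V_CC = I_B·R_B + V_BE, so I_B = (23 − 0.7)/820 kΩ = 0.0272 mA.
In the active region I_C = β·I_B = 100 × 0.0272 = 2.72 mA.
Collector loop: V_CE = V_CC − I_C·R_C = 23 − 2.72×6.8 = 4.51 V.
Since V_CE = 4.51 V > V_CE(sat) ≈ 0.2 V, the transistor is in the active region as assumed.

I_C ≈ 2.7 mA, V_CE ≈ 4.5 V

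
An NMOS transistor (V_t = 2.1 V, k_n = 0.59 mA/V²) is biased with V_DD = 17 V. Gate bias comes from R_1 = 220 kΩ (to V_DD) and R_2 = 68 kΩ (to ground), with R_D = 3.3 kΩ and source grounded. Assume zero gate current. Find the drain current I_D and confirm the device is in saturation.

I_D ≈ 1.1 mA

V_G = V_DD·R_2/(R_1+R_2) = 17×68/288 = 4.01 V. With the source grounded, V_GS = V_G = 4.01 V.
Assume saturation: I_D = (k_n/2)(V_GS − V_t)² = (0.59/2)×(4.01 − 2.1)² = 0.295×1.91² = 1.08 mA.
V_DS = V_DD − I_D·R_D = 17 − 1.08×3.3 = 13.4 V.
Saturation requires V_DS ≥ V_GS − V_t = 1.91 V; 13.4 ≥ 1.91 ✓.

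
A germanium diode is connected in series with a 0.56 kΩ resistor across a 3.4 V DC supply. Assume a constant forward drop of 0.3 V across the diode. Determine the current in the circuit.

I ≈ 5.5 mA

KVL around the loop: 3.4 = V_D + I·R = 0.3 + I × 0.56 kΩ.
So I = (3.4 − 0.3) / 0.56 kΩ = 3.1 / 0.56 = 5.54 mA.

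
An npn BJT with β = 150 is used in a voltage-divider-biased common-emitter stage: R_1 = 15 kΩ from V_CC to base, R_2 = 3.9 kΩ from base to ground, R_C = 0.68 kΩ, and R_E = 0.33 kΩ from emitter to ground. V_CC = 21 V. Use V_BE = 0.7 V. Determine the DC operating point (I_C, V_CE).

I_C ≈ 10 mA, V_CE ≈ 11 V

Thevenize the base divider: V_Th = V_CC·R_2/(R_1+R_2) = 21×3.9/18.9 = 4.33 V, R_Th = R_1‖R_2 = 3.1 kΩ.
Base-emitter loop: V_Th = I_B·R_Th + V_BE + (β+1)I_B·R_E, so I_B = (4.33 − 0.7) / (3.1 + 151×0.33) = 0.0687 mA.
I_C = β·I_B = 150×0.0687 = 10.3 mA, and I_E = (β+1)I_B = 10.4 mA.
V_CE = V_CC − I_C·R_C − I_E·R_E = 21 − 10.3×0.68 − 10.4×0.33 = 10.6 V.
V_CE = 10.6 V > 0.2 V confirms active-region operation.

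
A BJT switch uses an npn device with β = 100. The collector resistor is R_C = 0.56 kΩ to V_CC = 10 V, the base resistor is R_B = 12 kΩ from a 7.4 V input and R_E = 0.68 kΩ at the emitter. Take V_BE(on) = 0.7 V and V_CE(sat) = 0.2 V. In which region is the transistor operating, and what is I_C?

Assume active: I_B = (7.4 − 0.7)/(12 + 101×0.68) = 0.083 mA, I_C = β·I_B = 8.3 mA.
Then V_CE = 10 − 8.3×0.56 − 8.39×0.68 = -0.354 V < 0.2 V — the active assumption fails.
Re-solve with V_CE = 0.2 V. KCL at the emitter: V_E/R_E = (V_BB−0.7−V_E)/R_B + (V_CC−0.2−V_E)/R_C, giving V_E = 5.41 V.
I_C = (V_CC − 0.2 − V_E)/R_C = (9.8 − 5.41)/0.56 = 7.84 mA.
Check: I_B = (6.7 − 5.41)/12 = 0.108 mA, and β·I_B = 10.8 mA > I_C, confirming saturation.

saturation; I_C ≈ 7.8 mA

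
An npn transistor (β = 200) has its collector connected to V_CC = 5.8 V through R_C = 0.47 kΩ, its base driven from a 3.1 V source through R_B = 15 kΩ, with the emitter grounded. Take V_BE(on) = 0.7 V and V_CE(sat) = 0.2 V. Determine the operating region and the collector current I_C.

saturation; I_C ≈ 12 mA

Assume active: I_B = (3.1 − 0.7)/15 = 0.16 mA, giving I_C = β·I_B = 32 mA.
But then V_CE = 5.8 − 32×0.47 = -9.24 V < V_CE(sat) = 0.2 V — impossible in the active region.
So the transistor is saturated. With V_CE = 0.2 V, I_C = (V_CC − 0.2)/R_C = 5.6/0.47 = 11.9 mA.
Check: β·I_B = 32 mA > I_C = 11.9 mA, confirming saturation.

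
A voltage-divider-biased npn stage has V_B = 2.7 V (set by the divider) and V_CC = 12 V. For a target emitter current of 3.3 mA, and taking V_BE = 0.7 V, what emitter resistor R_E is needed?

V_E = V_B − V_BE = 2.7 − 0.7 = 2 V.
R_E = V_E / I_E = 2 / 3.3 = 0.606 kΩ.

R_E ≈ 0.61 kΩ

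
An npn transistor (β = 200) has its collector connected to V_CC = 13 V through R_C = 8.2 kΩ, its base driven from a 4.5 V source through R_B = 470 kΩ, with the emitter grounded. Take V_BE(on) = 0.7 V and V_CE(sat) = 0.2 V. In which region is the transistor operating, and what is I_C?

saturation; I_C ≈ 1.6 mA

Assume active: I_B = (4.5 − 0.7)/470 = 0.00809 mA, giving I_C = β·I_B = 1.62 mA.
But then V_CE = 13 − 1.62×8.2 = -0.26 V < V_CE(sat) = 0.2 V — impossible in the active region.
So the transistor is saturated. With V_CE = 0.2 V, I_C = (V_CC − 0.2)/R_C = 12.8/8.2 = 1.56 mA.
Check: β·I_B = 1.62 mA > I_C = 1.56 mA, confirming saturation.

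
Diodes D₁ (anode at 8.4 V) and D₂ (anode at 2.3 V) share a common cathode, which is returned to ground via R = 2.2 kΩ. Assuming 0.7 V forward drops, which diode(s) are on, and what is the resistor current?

Assume both conduct. Then node N would need to be at both 8.4−0.7 = 7.7 V and 2.3−0.7 = 1.6 V, which is impossible.
Assume only D₁ conducts: V_N = 8.4 − 0.7 = 7.7 V, so I_R = 7.7/2.2 = 3.5 mA.
Check D₂: its anode-to-cathode voltage is 2.3 − 7.7 = -5.4 V < 0.7 V, so it is off. The assumption is consistent.

Only D₁ conducts; I_R ≈ 3.5 mA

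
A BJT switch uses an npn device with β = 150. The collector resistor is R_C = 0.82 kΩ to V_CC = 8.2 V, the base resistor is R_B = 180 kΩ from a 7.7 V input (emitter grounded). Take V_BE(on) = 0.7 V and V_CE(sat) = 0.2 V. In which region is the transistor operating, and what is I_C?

active; I_C ≈ 5.8 mA

Assume active. Base-emitter loop: I_B = (V_BB − V_BE)/R_B = (7.7 − 0.7)/180 = 0.0389 mA.
I_C = β·I_B = 150×0.0389 = 5.83 mA.
V_CE = V_CC − I_C·R_C = 8.2 − 5.83×0.82 = 3.42 V > V_CE(sat), so the active-region assumption holds.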